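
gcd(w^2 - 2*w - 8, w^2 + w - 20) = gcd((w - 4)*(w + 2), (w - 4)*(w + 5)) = w - 4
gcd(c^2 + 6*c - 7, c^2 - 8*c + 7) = c - 1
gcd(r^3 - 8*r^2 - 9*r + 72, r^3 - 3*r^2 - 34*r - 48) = r^2 - 5*r - 24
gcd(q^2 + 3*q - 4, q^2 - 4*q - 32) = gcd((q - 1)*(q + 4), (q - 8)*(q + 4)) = q + 4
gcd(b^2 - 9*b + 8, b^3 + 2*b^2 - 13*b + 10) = b - 1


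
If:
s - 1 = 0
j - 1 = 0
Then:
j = 1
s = 1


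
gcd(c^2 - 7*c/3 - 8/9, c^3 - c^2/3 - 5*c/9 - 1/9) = c + 1/3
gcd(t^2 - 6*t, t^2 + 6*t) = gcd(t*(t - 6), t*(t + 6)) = t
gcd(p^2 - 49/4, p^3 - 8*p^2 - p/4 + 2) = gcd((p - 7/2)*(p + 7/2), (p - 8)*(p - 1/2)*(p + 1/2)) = 1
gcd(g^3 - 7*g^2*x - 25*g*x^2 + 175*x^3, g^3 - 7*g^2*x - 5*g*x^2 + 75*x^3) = -g + 5*x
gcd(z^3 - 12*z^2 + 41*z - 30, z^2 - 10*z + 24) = z - 6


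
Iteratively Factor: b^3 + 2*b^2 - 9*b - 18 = (b + 2)*(b^2 - 9) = (b + 2)*(b + 3)*(b - 3)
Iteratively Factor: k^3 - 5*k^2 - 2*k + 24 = (k + 2)*(k^2 - 7*k + 12) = (k - 3)*(k + 2)*(k - 4)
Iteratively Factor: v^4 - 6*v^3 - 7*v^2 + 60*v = (v - 4)*(v^3 - 2*v^2 - 15*v) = (v - 4)*(v + 3)*(v^2 - 5*v) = (v - 5)*(v - 4)*(v + 3)*(v)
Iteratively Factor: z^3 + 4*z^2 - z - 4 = (z + 1)*(z^2 + 3*z - 4) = (z - 1)*(z + 1)*(z + 4)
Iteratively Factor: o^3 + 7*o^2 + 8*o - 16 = (o + 4)*(o^2 + 3*o - 4) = (o + 4)^2*(o - 1)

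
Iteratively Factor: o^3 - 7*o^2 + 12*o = (o)*(o^2 - 7*o + 12) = o*(o - 3)*(o - 4)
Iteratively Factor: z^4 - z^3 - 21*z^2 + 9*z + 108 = (z + 3)*(z^3 - 4*z^2 - 9*z + 36) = (z - 4)*(z + 3)*(z^2 - 9) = (z - 4)*(z - 3)*(z + 3)*(z + 3)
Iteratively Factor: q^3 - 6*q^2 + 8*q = (q)*(q^2 - 6*q + 8) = q*(q - 2)*(q - 4)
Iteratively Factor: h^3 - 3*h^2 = (h)*(h^2 - 3*h) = h*(h - 3)*(h)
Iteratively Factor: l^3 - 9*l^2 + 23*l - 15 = (l - 3)*(l^2 - 6*l + 5) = (l - 5)*(l - 3)*(l - 1)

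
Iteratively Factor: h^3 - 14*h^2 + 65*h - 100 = (h - 4)*(h^2 - 10*h + 25) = (h - 5)*(h - 4)*(h - 5)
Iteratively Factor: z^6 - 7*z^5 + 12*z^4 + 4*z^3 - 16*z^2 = (z - 2)*(z^5 - 5*z^4 + 2*z^3 + 8*z^2) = z*(z - 2)*(z^4 - 5*z^3 + 2*z^2 + 8*z) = z^2*(z - 2)*(z^3 - 5*z^2 + 2*z + 8) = z^2*(z - 4)*(z - 2)*(z^2 - z - 2) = z^2*(z - 4)*(z - 2)*(z + 1)*(z - 2)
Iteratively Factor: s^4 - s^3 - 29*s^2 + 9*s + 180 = (s - 5)*(s^3 + 4*s^2 - 9*s - 36) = (s - 5)*(s + 3)*(s^2 + s - 12) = (s - 5)*(s + 3)*(s + 4)*(s - 3)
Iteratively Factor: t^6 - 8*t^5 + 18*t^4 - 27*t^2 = (t + 1)*(t^5 - 9*t^4 + 27*t^3 - 27*t^2) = t*(t + 1)*(t^4 - 9*t^3 + 27*t^2 - 27*t) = t*(t - 3)*(t + 1)*(t^3 - 6*t^2 + 9*t) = t*(t - 3)^2*(t + 1)*(t^2 - 3*t) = t*(t - 3)^3*(t + 1)*(t)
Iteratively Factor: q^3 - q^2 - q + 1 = (q - 1)*(q^2 - 1) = (q - 1)^2*(q + 1)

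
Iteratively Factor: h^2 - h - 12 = (h - 4)*(h + 3)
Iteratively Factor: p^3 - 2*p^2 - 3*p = (p - 3)*(p^2 + p) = (p - 3)*(p + 1)*(p)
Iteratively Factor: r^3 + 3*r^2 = (r + 3)*(r^2) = r*(r + 3)*(r)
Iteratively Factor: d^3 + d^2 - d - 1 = (d + 1)*(d^2 - 1) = (d + 1)^2*(d - 1)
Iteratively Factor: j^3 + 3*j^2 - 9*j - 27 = (j - 3)*(j^2 + 6*j + 9) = (j - 3)*(j + 3)*(j + 3)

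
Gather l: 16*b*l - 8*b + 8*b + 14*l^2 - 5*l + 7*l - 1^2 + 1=14*l^2 + l*(16*b + 2)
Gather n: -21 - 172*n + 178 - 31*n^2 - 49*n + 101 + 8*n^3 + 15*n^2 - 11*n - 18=8*n^3 - 16*n^2 - 232*n + 240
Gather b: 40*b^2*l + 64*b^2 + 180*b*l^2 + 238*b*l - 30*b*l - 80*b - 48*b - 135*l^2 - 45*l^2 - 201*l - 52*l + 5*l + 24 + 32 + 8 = b^2*(40*l + 64) + b*(180*l^2 + 208*l - 128) - 180*l^2 - 248*l + 64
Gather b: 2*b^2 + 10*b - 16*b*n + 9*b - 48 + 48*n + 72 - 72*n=2*b^2 + b*(19 - 16*n) - 24*n + 24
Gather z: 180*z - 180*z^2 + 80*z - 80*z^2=-260*z^2 + 260*z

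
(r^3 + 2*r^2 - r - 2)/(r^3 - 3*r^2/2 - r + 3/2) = 2*(r + 2)/(2*r - 3)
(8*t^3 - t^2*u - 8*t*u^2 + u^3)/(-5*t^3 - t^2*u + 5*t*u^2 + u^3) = (-8*t + u)/(5*t + u)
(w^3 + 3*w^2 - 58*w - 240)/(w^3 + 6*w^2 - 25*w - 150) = (w - 8)/(w - 5)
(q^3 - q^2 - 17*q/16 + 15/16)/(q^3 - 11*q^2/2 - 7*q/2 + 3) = (16*q^2 - 32*q + 15)/(8*(2*q^2 - 13*q + 6))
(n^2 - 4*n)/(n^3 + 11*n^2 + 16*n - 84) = n*(n - 4)/(n^3 + 11*n^2 + 16*n - 84)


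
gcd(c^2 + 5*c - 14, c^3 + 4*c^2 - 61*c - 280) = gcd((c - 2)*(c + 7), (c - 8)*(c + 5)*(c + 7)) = c + 7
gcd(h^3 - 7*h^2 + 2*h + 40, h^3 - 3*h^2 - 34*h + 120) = h^2 - 9*h + 20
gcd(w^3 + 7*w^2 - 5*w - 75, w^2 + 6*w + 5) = w + 5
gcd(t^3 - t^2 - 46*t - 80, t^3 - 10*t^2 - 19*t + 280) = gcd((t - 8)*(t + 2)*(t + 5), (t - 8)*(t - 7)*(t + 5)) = t^2 - 3*t - 40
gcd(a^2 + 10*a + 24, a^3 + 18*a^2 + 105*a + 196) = a + 4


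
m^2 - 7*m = m*(m - 7)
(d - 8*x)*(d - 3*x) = d^2 - 11*d*x + 24*x^2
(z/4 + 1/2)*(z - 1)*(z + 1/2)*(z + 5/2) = z^4/4 + z^3 + 9*z^2/16 - 19*z/16 - 5/8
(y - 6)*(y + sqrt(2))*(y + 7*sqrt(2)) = y^3 - 6*y^2 + 8*sqrt(2)*y^2 - 48*sqrt(2)*y + 14*y - 84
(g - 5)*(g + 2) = g^2 - 3*g - 10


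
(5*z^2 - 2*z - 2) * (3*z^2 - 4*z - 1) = 15*z^4 - 26*z^3 - 3*z^2 + 10*z + 2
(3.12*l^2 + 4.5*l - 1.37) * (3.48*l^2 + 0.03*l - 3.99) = 10.8576*l^4 + 15.7536*l^3 - 17.0814*l^2 - 17.9961*l + 5.4663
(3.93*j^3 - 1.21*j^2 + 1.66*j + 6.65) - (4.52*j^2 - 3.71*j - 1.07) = 3.93*j^3 - 5.73*j^2 + 5.37*j + 7.72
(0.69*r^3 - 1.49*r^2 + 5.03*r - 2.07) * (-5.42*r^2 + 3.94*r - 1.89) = -3.7398*r^5 + 10.7944*r^4 - 34.4373*r^3 + 33.8537*r^2 - 17.6625*r + 3.9123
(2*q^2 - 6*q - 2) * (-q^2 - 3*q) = -2*q^4 + 20*q^2 + 6*q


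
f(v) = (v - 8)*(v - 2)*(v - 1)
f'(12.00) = 194.00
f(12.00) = 440.00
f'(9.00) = 71.00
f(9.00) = 56.00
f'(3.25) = -13.81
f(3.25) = -13.36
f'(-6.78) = 313.07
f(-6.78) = -1009.60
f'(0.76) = 11.01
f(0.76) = -2.15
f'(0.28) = 20.08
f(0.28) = -9.56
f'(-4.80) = 200.72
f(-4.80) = -504.83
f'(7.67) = 33.75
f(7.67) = -12.48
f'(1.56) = -1.02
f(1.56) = 1.59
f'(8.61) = 58.98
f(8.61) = 30.68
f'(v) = (v - 8)*(v - 2) + (v - 8)*(v - 1) + (v - 2)*(v - 1) = 3*v^2 - 22*v + 26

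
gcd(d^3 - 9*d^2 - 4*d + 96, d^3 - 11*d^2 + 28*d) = d - 4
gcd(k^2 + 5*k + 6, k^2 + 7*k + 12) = k + 3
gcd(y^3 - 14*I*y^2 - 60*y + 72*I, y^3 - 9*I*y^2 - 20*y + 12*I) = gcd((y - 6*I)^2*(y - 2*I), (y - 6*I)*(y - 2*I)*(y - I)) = y^2 - 8*I*y - 12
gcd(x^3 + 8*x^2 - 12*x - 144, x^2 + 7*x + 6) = x + 6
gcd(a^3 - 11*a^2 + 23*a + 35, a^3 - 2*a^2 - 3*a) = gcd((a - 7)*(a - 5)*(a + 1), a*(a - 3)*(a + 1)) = a + 1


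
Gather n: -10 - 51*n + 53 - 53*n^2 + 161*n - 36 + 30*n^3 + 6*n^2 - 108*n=30*n^3 - 47*n^2 + 2*n + 7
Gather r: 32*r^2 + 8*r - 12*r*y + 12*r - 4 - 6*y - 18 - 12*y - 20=32*r^2 + r*(20 - 12*y) - 18*y - 42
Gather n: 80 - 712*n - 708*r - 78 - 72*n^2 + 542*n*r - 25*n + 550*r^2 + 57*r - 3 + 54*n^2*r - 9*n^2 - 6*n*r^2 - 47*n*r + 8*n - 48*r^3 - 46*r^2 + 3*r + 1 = n^2*(54*r - 81) + n*(-6*r^2 + 495*r - 729) - 48*r^3 + 504*r^2 - 648*r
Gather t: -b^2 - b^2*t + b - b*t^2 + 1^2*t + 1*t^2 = -b^2 + b + t^2*(1 - b) + t*(1 - b^2)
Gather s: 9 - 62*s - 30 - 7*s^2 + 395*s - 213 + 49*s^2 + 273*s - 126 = 42*s^2 + 606*s - 360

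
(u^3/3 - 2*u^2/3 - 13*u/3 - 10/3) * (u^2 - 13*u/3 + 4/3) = u^5/3 - 19*u^4/9 - u^3 + 131*u^2/9 + 26*u/3 - 40/9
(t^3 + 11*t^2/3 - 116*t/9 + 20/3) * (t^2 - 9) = t^5 + 11*t^4/3 - 197*t^3/9 - 79*t^2/3 + 116*t - 60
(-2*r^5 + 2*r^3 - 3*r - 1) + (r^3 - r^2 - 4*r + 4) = -2*r^5 + 3*r^3 - r^2 - 7*r + 3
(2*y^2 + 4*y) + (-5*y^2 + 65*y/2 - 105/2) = -3*y^2 + 73*y/2 - 105/2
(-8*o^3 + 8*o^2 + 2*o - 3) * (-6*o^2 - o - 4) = 48*o^5 - 40*o^4 + 12*o^3 - 16*o^2 - 5*o + 12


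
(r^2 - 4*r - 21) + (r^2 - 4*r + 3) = 2*r^2 - 8*r - 18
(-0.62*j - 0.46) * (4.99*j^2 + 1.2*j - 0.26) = -3.0938*j^3 - 3.0394*j^2 - 0.3908*j + 0.1196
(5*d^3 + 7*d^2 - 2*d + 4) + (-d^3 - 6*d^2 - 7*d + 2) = 4*d^3 + d^2 - 9*d + 6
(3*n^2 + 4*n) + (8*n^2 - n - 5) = 11*n^2 + 3*n - 5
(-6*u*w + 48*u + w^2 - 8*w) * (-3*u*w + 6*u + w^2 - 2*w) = 18*u^2*w^2 - 180*u^2*w + 288*u^2 - 9*u*w^3 + 90*u*w^2 - 144*u*w + w^4 - 10*w^3 + 16*w^2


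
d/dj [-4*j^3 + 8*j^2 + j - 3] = -12*j^2 + 16*j + 1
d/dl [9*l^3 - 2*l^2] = l*(27*l - 4)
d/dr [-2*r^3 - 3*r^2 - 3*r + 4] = -6*r^2 - 6*r - 3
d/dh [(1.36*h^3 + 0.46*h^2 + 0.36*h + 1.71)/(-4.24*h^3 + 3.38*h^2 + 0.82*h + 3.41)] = (6.5472*h^4 + 5.2832*h^3 + 34.8244*h^2 - 8.4224*h - 0.1746)/(17.9776*h^6 - 28.6624*h^5 + 4.4708*h^4 - 23.3736*h^3 + 23.724*h^2 + 5.5924*h + 11.6281)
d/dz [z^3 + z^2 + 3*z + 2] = 3*z^2 + 2*z + 3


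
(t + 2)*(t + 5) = t^2 + 7*t + 10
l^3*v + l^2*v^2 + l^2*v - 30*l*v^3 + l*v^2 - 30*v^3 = (l - 5*v)*(l + 6*v)*(l*v + v)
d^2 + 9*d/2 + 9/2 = (d + 3/2)*(d + 3)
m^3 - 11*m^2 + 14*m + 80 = (m - 8)*(m - 5)*(m + 2)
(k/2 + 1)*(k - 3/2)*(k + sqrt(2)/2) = k^3/2 + k^2/4 + sqrt(2)*k^2/4 - 3*k/2 + sqrt(2)*k/8 - 3*sqrt(2)/4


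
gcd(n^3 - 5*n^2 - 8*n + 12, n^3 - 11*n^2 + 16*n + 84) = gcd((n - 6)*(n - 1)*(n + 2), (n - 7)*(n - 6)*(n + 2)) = n^2 - 4*n - 12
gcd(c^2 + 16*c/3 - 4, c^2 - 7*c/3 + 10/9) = c - 2/3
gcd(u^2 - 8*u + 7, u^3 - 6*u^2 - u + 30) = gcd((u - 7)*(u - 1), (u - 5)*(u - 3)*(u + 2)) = 1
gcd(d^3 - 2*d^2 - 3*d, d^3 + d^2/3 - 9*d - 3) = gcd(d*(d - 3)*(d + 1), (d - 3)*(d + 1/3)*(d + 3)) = d - 3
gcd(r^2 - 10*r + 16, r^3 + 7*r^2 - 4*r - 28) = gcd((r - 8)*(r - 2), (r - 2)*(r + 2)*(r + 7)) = r - 2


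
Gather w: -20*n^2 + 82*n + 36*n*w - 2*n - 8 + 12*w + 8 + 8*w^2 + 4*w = -20*n^2 + 80*n + 8*w^2 + w*(36*n + 16)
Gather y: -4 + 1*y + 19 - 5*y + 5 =20 - 4*y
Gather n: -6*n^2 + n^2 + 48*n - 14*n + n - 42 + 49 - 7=-5*n^2 + 35*n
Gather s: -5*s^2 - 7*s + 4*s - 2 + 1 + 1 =-5*s^2 - 3*s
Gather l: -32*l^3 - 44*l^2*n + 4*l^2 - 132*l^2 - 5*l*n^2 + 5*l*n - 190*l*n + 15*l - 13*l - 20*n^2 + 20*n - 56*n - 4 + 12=-32*l^3 + l^2*(-44*n - 128) + l*(-5*n^2 - 185*n + 2) - 20*n^2 - 36*n + 8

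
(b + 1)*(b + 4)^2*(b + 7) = b^4 + 16*b^3 + 87*b^2 + 184*b + 112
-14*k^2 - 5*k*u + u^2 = (-7*k + u)*(2*k + u)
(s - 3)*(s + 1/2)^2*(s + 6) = s^4 + 4*s^3 - 59*s^2/4 - 69*s/4 - 9/2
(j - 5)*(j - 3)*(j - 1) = j^3 - 9*j^2 + 23*j - 15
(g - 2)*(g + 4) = g^2 + 2*g - 8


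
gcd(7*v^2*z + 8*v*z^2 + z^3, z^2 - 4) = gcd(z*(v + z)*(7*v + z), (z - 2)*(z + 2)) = 1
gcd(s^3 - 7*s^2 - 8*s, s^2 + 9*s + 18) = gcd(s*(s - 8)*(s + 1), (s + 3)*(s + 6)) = 1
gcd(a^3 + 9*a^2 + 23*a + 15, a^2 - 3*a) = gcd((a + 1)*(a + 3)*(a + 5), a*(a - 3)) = 1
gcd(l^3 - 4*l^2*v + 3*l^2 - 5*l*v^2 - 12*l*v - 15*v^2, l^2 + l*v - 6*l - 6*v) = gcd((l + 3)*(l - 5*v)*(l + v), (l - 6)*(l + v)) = l + v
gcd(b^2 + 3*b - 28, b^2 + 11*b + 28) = b + 7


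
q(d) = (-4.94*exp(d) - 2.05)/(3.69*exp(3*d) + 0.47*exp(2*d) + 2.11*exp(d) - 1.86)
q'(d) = (-4.94*exp(d) - 2.05)*(-11.07*exp(3*d) - 0.94*exp(2*d) - 2.11*exp(d))/(3.69*exp(3*d) + 0.47*exp(2*d) + 2.11*exp(d) - 1.86)^2 - 4.94*exp(d)/(3.69*exp(3*d) + 0.47*exp(2*d) + 2.11*exp(d) - 1.86) = (36.4572*exp(3*d) + 25.0153*exp(2*d) + 1.927*exp(d) + 13.5139)*exp(d)/(13.6161*exp(6*d) + 3.4686*exp(5*d) + 15.7927*exp(4*d) - 11.7434*exp(3*d) + 2.7037*exp(2*d) - 7.8492*exp(d) + 3.4596)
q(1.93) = -0.03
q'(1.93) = 0.06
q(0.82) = -0.27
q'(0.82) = 0.55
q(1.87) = -0.03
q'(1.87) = 0.07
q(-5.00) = 1.13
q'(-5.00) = 0.03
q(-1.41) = 2.58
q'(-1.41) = 2.45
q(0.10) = -1.25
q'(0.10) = 2.90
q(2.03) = -0.02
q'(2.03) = 0.05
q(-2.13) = 1.65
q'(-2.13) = 0.66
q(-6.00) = 1.11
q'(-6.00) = 0.01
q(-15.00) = 1.10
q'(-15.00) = 0.00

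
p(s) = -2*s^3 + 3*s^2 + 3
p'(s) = -6*s^2 + 6*s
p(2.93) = -21.55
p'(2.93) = -33.93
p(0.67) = 3.75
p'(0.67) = 1.33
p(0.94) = 3.99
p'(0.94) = 0.34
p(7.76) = -750.92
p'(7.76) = -314.75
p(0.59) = 3.63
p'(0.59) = 1.45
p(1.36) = 3.52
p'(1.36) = -2.94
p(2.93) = -21.55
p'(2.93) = -33.93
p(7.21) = -590.66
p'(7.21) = -268.64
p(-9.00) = 1704.00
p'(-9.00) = -540.00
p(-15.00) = 7428.00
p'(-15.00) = -1440.00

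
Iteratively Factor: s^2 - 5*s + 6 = (s - 3)*(s - 2)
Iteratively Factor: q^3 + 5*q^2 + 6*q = (q)*(q^2 + 5*q + 6) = q*(q + 3)*(q + 2)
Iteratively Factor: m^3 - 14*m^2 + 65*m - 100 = (m - 4)*(m^2 - 10*m + 25) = (m - 5)*(m - 4)*(m - 5)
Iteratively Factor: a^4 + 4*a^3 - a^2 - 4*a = (a - 1)*(a^3 + 5*a^2 + 4*a) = a*(a - 1)*(a^2 + 5*a + 4) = a*(a - 1)*(a + 1)*(a + 4)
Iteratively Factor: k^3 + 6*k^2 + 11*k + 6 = (k + 2)*(k^2 + 4*k + 3) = (k + 1)*(k + 2)*(k + 3)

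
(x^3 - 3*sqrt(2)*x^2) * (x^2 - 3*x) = x^5 - 3*sqrt(2)*x^4 - 3*x^4 + 9*sqrt(2)*x^3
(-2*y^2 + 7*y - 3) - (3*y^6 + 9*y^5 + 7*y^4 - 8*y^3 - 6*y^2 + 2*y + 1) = -3*y^6 - 9*y^5 - 7*y^4 + 8*y^3 + 4*y^2 + 5*y - 4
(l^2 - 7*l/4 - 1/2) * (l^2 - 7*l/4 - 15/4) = l^4 - 7*l^3/2 - 19*l^2/16 + 119*l/16 + 15/8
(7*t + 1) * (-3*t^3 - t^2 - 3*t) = -21*t^4 - 10*t^3 - 22*t^2 - 3*t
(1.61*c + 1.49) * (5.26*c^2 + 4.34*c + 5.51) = 8.4686*c^3 + 14.8248*c^2 + 15.3377*c + 8.2099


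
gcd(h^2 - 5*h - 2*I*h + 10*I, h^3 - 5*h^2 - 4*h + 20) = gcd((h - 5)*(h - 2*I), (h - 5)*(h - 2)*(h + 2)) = h - 5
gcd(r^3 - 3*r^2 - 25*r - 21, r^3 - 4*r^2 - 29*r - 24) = r^2 + 4*r + 3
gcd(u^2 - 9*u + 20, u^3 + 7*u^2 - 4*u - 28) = 1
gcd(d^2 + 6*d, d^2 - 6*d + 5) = 1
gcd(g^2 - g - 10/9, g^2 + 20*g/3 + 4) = g + 2/3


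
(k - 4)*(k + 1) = k^2 - 3*k - 4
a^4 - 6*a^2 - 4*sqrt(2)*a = a*(a - 2*sqrt(2))*(a + sqrt(2))^2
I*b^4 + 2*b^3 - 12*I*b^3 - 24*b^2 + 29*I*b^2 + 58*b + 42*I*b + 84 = (b - 7)*(b - 6)*(b - 2*I)*(I*b + I)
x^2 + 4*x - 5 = (x - 1)*(x + 5)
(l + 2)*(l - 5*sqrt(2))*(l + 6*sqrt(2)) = l^3 + sqrt(2)*l^2 + 2*l^2 - 60*l + 2*sqrt(2)*l - 120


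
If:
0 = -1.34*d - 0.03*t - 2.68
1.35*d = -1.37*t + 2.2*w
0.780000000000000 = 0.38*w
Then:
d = -2.12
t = 5.39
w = 2.05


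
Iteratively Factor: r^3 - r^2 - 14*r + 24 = (r + 4)*(r^2 - 5*r + 6) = (r - 2)*(r + 4)*(r - 3)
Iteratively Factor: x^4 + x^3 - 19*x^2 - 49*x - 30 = (x - 5)*(x^3 + 6*x^2 + 11*x + 6) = (x - 5)*(x + 1)*(x^2 + 5*x + 6) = (x - 5)*(x + 1)*(x + 3)*(x + 2)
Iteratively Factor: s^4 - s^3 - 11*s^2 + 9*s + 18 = (s - 3)*(s^3 + 2*s^2 - 5*s - 6) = (s - 3)*(s + 3)*(s^2 - s - 2) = (s - 3)*(s + 1)*(s + 3)*(s - 2)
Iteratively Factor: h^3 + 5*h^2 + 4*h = (h + 4)*(h^2 + h) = (h + 1)*(h + 4)*(h)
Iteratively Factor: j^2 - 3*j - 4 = (j - 4)*(j + 1)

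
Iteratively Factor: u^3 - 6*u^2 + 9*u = (u - 3)*(u^2 - 3*u) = (u - 3)^2*(u)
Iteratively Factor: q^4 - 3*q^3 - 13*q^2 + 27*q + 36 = (q + 1)*(q^3 - 4*q^2 - 9*q + 36) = (q + 1)*(q + 3)*(q^2 - 7*q + 12) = (q - 4)*(q + 1)*(q + 3)*(q - 3)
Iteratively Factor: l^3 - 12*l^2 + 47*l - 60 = (l - 4)*(l^2 - 8*l + 15) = (l - 4)*(l - 3)*(l - 5)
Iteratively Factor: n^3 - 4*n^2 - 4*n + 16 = (n - 2)*(n^2 - 2*n - 8) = (n - 4)*(n - 2)*(n + 2)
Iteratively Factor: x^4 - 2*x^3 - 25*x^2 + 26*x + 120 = (x - 3)*(x^3 + x^2 - 22*x - 40) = (x - 3)*(x + 2)*(x^2 - x - 20) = (x - 3)*(x + 2)*(x + 4)*(x - 5)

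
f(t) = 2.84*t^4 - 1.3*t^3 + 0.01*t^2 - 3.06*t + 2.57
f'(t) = 11.36*t^3 - 3.9*t^2 + 0.02*t - 3.06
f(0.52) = 1.01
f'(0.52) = -2.51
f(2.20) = 48.57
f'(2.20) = 99.07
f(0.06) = 2.39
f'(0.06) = -3.07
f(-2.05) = 70.24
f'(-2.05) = -117.36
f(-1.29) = 17.19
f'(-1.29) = -33.96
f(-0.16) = 3.07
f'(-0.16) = -3.21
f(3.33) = 293.70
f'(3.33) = 373.24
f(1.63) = 12.03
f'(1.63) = 35.81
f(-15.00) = 148213.22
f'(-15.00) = -39220.86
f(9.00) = 17661.38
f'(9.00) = 7962.66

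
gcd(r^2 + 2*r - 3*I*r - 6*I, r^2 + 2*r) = r + 2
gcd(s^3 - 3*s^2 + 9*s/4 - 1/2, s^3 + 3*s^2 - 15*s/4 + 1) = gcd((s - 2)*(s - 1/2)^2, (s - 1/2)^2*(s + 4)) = s^2 - s + 1/4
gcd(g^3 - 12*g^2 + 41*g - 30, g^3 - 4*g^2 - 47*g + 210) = g^2 - 11*g + 30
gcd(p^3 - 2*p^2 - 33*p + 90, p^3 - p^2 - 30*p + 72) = p^2 + 3*p - 18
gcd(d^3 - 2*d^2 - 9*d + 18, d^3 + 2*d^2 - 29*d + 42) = d^2 - 5*d + 6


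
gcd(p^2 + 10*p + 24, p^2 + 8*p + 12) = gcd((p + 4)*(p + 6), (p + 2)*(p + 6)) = p + 6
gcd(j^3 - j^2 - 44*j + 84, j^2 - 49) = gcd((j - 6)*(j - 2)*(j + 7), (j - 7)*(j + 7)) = j + 7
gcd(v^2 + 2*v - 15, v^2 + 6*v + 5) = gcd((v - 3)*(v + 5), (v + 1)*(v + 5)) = v + 5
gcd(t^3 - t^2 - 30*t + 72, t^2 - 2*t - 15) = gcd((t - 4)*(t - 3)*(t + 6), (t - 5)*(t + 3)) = 1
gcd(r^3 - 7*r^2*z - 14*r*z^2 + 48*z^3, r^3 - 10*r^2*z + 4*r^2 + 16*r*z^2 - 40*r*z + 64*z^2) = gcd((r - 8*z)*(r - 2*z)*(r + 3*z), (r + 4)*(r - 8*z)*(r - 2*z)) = r^2 - 10*r*z + 16*z^2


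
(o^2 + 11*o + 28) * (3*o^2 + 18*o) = 3*o^4 + 51*o^3 + 282*o^2 + 504*o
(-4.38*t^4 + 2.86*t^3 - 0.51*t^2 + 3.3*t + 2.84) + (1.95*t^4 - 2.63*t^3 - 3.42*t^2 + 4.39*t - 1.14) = -2.43*t^4 + 0.23*t^3 - 3.93*t^2 + 7.69*t + 1.7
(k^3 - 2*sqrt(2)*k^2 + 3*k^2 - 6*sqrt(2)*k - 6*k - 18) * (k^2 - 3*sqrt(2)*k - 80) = k^5 - 5*sqrt(2)*k^4 + 3*k^4 - 74*k^3 - 15*sqrt(2)*k^3 - 222*k^2 + 178*sqrt(2)*k^2 + 480*k + 534*sqrt(2)*k + 1440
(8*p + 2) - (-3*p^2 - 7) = 3*p^2 + 8*p + 9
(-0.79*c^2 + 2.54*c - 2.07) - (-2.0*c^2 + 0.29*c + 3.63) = 1.21*c^2 + 2.25*c - 5.7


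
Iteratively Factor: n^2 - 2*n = (n - 2)*(n)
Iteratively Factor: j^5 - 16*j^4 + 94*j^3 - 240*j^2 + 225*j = (j)*(j^4 - 16*j^3 + 94*j^2 - 240*j + 225) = j*(j - 5)*(j^3 - 11*j^2 + 39*j - 45) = j*(j - 5)^2*(j^2 - 6*j + 9) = j*(j - 5)^2*(j - 3)*(j - 3)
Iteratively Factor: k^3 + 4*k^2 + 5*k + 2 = (k + 1)*(k^2 + 3*k + 2) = (k + 1)^2*(k + 2)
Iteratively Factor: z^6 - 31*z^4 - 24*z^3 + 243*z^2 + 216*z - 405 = (z - 5)*(z^5 + 5*z^4 - 6*z^3 - 54*z^2 - 27*z + 81) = (z - 5)*(z + 3)*(z^4 + 2*z^3 - 12*z^2 - 18*z + 27) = (z - 5)*(z - 1)*(z + 3)*(z^3 + 3*z^2 - 9*z - 27) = (z - 5)*(z - 1)*(z + 3)^2*(z^2 - 9) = (z - 5)*(z - 3)*(z - 1)*(z + 3)^2*(z + 3)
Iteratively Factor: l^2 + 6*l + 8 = (l + 2)*(l + 4)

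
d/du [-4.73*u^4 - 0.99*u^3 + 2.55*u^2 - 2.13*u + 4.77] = -18.92*u^3 - 2.97*u^2 + 5.1*u - 2.13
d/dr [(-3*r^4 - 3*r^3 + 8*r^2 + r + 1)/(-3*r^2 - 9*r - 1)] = 2*(9*r^5 + 45*r^4 + 33*r^3 - 30*r^2 - 5*r + 4)/(9*r^4 + 54*r^3 + 87*r^2 + 18*r + 1)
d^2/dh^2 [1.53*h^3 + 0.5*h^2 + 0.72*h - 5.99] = 9.18*h + 1.0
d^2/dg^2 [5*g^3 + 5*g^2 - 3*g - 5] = 30*g + 10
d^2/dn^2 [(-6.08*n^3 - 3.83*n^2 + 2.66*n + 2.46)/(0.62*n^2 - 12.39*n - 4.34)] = (-2.27373675443232e-13*n^4 - 1956.224844*n^3 - 2017.785288*n^2 - 757.560888*n + 338.16734)/(0.238328*n^6 - 14.288148*n^5 + 280.527618*n^4 - 1701.980847*n^3 - 1963.693326*n^2 - 700.119252*n - 81.746504)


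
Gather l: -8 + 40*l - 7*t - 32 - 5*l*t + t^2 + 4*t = l*(40 - 5*t) + t^2 - 3*t - 40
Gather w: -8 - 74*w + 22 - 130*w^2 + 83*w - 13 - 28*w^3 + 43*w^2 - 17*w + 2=-28*w^3 - 87*w^2 - 8*w + 3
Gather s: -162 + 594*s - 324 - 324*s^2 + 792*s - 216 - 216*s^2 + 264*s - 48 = -540*s^2 + 1650*s - 750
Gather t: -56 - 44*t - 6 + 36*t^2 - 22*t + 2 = 36*t^2 - 66*t - 60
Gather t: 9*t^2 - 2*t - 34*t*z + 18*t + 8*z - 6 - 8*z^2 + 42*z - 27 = 9*t^2 + t*(16 - 34*z) - 8*z^2 + 50*z - 33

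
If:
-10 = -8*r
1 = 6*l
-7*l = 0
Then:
No Solution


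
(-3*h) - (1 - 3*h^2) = 3*h^2 - 3*h - 1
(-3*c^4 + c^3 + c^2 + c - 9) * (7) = -21*c^4 + 7*c^3 + 7*c^2 + 7*c - 63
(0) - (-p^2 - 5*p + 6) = p^2 + 5*p - 6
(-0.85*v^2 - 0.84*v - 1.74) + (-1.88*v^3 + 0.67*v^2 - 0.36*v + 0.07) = -1.88*v^3 - 0.18*v^2 - 1.2*v - 1.67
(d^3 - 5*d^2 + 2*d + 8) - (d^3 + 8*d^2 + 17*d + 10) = -13*d^2 - 15*d - 2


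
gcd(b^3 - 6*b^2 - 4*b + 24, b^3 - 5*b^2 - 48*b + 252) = b - 6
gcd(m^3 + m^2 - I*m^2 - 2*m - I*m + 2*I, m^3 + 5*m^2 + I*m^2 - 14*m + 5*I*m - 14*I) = 1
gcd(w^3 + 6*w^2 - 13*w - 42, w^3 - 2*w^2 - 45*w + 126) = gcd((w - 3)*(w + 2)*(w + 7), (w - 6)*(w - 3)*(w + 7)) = w^2 + 4*w - 21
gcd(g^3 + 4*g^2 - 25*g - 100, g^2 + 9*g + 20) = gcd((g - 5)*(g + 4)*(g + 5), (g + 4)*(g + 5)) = g^2 + 9*g + 20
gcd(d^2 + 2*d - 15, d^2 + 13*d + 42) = 1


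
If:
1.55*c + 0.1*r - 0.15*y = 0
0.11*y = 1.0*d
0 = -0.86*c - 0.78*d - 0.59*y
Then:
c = -0.785813953488372*y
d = 0.11*y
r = 13.6801162790698*y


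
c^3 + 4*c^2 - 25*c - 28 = (c - 4)*(c + 1)*(c + 7)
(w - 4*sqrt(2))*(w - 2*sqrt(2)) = w^2 - 6*sqrt(2)*w + 16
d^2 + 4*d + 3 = (d + 1)*(d + 3)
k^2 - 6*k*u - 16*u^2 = (k - 8*u)*(k + 2*u)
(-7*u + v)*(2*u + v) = -14*u^2 - 5*u*v + v^2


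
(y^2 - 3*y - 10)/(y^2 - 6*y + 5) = (y + 2)/(y - 1)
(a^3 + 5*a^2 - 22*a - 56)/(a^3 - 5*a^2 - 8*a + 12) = (a^2 + 3*a - 28)/(a^2 - 7*a + 6)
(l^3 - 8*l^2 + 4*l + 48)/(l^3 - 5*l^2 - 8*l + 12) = (l - 4)/(l - 1)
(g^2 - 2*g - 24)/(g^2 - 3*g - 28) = (g - 6)/(g - 7)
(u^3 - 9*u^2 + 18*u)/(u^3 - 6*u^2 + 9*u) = (u - 6)/(u - 3)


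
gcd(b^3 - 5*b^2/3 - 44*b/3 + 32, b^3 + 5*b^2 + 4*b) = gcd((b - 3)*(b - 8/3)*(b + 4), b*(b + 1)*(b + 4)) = b + 4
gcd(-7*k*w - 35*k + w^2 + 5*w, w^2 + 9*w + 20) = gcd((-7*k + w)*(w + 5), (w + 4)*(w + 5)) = w + 5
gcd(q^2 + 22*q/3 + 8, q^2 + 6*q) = q + 6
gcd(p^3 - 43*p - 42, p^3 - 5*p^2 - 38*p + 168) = p^2 - p - 42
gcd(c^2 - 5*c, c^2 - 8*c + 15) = c - 5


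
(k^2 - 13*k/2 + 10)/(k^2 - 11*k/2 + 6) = (2*k - 5)/(2*k - 3)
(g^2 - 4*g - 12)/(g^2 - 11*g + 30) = (g + 2)/(g - 5)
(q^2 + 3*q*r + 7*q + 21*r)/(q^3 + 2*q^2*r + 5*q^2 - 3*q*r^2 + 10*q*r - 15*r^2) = (q + 7)/(q^2 - q*r + 5*q - 5*r)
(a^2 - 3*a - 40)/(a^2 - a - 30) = (a - 8)/(a - 6)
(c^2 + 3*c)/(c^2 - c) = (c + 3)/(c - 1)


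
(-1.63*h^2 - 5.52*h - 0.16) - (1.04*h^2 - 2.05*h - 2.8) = -2.67*h^2 - 3.47*h + 2.64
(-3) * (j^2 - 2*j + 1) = -3*j^2 + 6*j - 3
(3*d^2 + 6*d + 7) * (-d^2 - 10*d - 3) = -3*d^4 - 36*d^3 - 76*d^2 - 88*d - 21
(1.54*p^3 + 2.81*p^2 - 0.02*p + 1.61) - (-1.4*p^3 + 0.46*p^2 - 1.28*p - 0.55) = 2.94*p^3 + 2.35*p^2 + 1.26*p + 2.16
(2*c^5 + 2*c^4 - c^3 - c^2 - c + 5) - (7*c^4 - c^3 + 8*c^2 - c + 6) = 2*c^5 - 5*c^4 - 9*c^2 - 1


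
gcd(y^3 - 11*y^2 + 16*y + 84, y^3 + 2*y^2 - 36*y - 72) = y^2 - 4*y - 12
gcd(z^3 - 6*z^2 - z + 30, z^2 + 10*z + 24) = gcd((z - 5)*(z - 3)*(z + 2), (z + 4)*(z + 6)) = 1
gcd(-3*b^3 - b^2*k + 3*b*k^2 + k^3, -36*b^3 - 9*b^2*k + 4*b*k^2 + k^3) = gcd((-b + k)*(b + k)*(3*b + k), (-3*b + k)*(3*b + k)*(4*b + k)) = 3*b + k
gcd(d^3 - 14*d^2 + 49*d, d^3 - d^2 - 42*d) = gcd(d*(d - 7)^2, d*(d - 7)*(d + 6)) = d^2 - 7*d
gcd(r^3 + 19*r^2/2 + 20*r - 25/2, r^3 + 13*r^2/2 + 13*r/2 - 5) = r^2 + 9*r/2 - 5/2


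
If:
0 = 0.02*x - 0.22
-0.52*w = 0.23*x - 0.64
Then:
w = -3.63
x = 11.00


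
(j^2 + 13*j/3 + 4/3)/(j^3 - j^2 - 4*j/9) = 3*(j + 4)/(j*(3*j - 4))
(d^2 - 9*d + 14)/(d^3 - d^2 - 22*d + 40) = (d - 7)/(d^2 + d - 20)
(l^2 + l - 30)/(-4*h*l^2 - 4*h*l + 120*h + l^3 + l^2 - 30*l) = -1/(4*h - l)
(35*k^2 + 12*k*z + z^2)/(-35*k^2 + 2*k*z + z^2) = (5*k + z)/(-5*k + z)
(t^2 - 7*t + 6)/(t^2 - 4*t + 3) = (t - 6)/(t - 3)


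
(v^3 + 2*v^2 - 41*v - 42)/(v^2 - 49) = (v^2 - 5*v - 6)/(v - 7)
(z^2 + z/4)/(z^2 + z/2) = (4*z + 1)/(2*(2*z + 1))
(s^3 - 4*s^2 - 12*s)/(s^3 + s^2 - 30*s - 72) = s*(s + 2)/(s^2 + 7*s + 12)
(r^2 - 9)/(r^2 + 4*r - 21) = (r + 3)/(r + 7)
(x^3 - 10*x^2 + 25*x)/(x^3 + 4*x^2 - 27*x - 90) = x*(x - 5)/(x^2 + 9*x + 18)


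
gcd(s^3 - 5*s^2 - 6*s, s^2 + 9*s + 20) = 1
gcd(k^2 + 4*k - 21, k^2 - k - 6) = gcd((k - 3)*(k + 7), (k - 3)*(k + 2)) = k - 3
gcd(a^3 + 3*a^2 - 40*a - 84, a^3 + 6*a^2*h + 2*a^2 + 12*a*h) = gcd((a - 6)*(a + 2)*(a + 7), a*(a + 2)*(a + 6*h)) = a + 2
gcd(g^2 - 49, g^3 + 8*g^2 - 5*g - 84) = g + 7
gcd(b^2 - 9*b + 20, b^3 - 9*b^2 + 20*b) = b^2 - 9*b + 20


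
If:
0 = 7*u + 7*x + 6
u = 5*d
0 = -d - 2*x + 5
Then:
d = -47/63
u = -235/63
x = 181/63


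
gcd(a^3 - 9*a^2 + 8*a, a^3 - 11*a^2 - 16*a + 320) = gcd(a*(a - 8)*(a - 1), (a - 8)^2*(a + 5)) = a - 8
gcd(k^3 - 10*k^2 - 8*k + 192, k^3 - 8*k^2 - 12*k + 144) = k^2 - 2*k - 24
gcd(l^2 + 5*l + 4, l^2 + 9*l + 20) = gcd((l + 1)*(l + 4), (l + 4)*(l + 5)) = l + 4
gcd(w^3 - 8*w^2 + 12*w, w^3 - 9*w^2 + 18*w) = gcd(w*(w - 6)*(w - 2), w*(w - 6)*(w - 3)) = w^2 - 6*w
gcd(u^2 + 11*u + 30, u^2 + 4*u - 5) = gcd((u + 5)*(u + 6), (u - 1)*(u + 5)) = u + 5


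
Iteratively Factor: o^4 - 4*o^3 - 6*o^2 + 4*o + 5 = (o - 5)*(o^3 + o^2 - o - 1) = (o - 5)*(o - 1)*(o^2 + 2*o + 1) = (o - 5)*(o - 1)*(o + 1)*(o + 1)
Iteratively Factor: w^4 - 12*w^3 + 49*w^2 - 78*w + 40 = (w - 5)*(w^3 - 7*w^2 + 14*w - 8) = (w - 5)*(w - 1)*(w^2 - 6*w + 8) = (w - 5)*(w - 4)*(w - 1)*(w - 2)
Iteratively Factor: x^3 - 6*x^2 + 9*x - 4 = (x - 1)*(x^2 - 5*x + 4) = (x - 4)*(x - 1)*(x - 1)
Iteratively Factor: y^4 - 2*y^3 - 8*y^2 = (y - 4)*(y^3 + 2*y^2) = y*(y - 4)*(y^2 + 2*y) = y*(y - 4)*(y + 2)*(y)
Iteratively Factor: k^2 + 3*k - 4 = (k - 1)*(k + 4)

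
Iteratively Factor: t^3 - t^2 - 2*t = (t)*(t^2 - t - 2) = t*(t + 1)*(t - 2)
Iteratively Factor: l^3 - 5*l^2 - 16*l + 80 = (l - 5)*(l^2 - 16) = (l - 5)*(l + 4)*(l - 4)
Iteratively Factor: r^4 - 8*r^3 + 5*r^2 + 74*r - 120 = (r - 4)*(r^3 - 4*r^2 - 11*r + 30) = (r - 4)*(r + 3)*(r^2 - 7*r + 10) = (r - 5)*(r - 4)*(r + 3)*(r - 2)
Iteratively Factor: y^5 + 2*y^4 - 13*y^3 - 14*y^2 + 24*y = (y - 3)*(y^4 + 5*y^3 + 2*y^2 - 8*y) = (y - 3)*(y + 2)*(y^3 + 3*y^2 - 4*y) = (y - 3)*(y + 2)*(y + 4)*(y^2 - y) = y*(y - 3)*(y + 2)*(y + 4)*(y - 1)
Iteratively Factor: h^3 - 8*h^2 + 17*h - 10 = (h - 5)*(h^2 - 3*h + 2) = (h - 5)*(h - 1)*(h - 2)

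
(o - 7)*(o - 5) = o^2 - 12*o + 35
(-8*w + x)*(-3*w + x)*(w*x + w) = 24*w^3*x + 24*w^3 - 11*w^2*x^2 - 11*w^2*x + w*x^3 + w*x^2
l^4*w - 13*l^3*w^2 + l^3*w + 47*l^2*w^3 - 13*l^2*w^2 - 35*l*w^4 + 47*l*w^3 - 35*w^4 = (l - 7*w)*(l - 5*w)*(l - w)*(l*w + w)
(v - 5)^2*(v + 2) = v^3 - 8*v^2 + 5*v + 50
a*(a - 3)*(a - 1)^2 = a^4 - 5*a^3 + 7*a^2 - 3*a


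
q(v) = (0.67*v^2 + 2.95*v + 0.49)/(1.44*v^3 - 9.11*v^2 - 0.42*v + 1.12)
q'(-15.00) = -0.00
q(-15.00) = -0.02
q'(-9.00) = 0.00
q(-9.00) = -0.02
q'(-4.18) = 0.01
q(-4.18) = 0.00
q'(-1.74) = 0.09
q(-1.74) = 0.08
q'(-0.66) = 1.07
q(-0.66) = 0.39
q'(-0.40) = 55.07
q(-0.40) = 2.23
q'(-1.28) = 0.17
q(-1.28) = 0.13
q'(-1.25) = 0.18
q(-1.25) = 0.14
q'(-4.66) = 0.01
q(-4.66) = -0.00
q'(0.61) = 3.50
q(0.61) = -1.15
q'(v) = (1.34*v + 2.95)/(1.44*v^3 - 9.11*v^2 - 0.42*v + 1.12) + (-4.32*v^2 + 18.22*v + 0.42)*(0.67*v^2 + 2.95*v + 0.49)/(1.44*v^3 - 9.11*v^2 - 0.42*v + 1.12)^2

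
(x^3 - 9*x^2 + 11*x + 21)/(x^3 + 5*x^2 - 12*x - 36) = (x^2 - 6*x - 7)/(x^2 + 8*x + 12)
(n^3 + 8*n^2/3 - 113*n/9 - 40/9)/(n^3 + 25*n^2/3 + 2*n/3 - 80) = (n + 1/3)/(n + 6)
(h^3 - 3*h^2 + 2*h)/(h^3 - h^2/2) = 2*(h^2 - 3*h + 2)/(h*(2*h - 1))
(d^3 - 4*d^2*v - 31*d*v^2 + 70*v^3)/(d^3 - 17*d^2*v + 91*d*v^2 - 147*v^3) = (d^2 + 3*d*v - 10*v^2)/(d^2 - 10*d*v + 21*v^2)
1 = 1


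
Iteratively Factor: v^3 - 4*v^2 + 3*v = (v - 1)*(v^2 - 3*v) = v*(v - 1)*(v - 3)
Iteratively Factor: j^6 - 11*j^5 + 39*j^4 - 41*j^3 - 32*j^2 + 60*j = (j + 1)*(j^5 - 12*j^4 + 51*j^3 - 92*j^2 + 60*j) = (j - 2)*(j + 1)*(j^4 - 10*j^3 + 31*j^2 - 30*j) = j*(j - 2)*(j + 1)*(j^3 - 10*j^2 + 31*j - 30) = j*(j - 2)^2*(j + 1)*(j^2 - 8*j + 15) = j*(j - 3)*(j - 2)^2*(j + 1)*(j - 5)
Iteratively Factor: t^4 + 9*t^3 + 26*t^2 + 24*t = (t + 2)*(t^3 + 7*t^2 + 12*t) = (t + 2)*(t + 3)*(t^2 + 4*t) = (t + 2)*(t + 3)*(t + 4)*(t)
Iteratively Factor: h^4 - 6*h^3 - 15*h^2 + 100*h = (h - 5)*(h^3 - h^2 - 20*h) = h*(h - 5)*(h^2 - h - 20) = h*(h - 5)*(h + 4)*(h - 5)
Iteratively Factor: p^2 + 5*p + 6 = (p + 2)*(p + 3)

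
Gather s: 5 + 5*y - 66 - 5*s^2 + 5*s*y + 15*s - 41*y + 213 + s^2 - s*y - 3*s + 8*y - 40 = -4*s^2 + s*(4*y + 12) - 28*y + 112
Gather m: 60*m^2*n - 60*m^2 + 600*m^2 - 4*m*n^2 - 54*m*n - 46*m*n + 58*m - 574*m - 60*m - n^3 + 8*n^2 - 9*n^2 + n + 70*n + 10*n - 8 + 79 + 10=m^2*(60*n + 540) + m*(-4*n^2 - 100*n - 576) - n^3 - n^2 + 81*n + 81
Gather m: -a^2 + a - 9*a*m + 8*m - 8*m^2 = -a^2 + a - 8*m^2 + m*(8 - 9*a)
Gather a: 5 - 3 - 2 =0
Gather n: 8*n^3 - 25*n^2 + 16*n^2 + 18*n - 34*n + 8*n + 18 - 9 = 8*n^3 - 9*n^2 - 8*n + 9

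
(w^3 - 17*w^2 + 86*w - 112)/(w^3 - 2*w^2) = 1 - 15/w + 56/w^2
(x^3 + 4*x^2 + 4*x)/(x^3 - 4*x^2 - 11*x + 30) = x*(x^2 + 4*x + 4)/(x^3 - 4*x^2 - 11*x + 30)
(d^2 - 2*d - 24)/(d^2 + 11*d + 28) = (d - 6)/(d + 7)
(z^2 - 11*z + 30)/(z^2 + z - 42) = (z - 5)/(z + 7)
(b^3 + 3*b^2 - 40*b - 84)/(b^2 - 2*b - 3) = (-b^3 - 3*b^2 + 40*b + 84)/(-b^2 + 2*b + 3)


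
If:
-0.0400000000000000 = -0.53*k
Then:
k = 0.08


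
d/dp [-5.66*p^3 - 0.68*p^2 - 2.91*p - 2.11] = -16.98*p^2 - 1.36*p - 2.91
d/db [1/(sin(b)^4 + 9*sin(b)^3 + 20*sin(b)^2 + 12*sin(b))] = (-43*sin(b) + sin(3*b) + 27*cos(2*b)/2 - 51/2)*cos(b)/((sin(b)^3 + 9*sin(b)^2 + 20*sin(b) + 12)^2*sin(b)^2)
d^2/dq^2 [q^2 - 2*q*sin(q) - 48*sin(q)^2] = 2*q*sin(q) + 192*sin(q)^2 - 4*cos(q) - 94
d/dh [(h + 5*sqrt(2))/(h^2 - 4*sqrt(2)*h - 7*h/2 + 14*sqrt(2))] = 2*(2*h^2 - 8*sqrt(2)*h - 7*h + (h + 5*sqrt(2))*(-4*h + 7 + 8*sqrt(2)) + 28*sqrt(2))/(2*h^2 - 8*sqrt(2)*h - 7*h + 28*sqrt(2))^2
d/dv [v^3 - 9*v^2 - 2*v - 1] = 3*v^2 - 18*v - 2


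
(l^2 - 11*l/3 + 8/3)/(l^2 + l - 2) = (l - 8/3)/(l + 2)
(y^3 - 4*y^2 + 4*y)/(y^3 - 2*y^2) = (y - 2)/y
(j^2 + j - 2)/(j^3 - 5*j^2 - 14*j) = (j - 1)/(j*(j - 7))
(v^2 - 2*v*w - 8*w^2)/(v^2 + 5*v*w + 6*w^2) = (v - 4*w)/(v + 3*w)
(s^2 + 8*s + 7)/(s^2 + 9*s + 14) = (s + 1)/(s + 2)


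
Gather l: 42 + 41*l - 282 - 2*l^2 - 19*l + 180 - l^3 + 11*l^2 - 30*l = -l^3 + 9*l^2 - 8*l - 60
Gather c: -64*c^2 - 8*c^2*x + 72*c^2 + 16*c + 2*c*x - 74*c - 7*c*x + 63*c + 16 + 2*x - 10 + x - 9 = c^2*(8 - 8*x) + c*(5 - 5*x) + 3*x - 3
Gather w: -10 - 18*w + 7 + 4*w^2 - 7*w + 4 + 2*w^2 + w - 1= 6*w^2 - 24*w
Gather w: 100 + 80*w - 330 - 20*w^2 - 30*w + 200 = -20*w^2 + 50*w - 30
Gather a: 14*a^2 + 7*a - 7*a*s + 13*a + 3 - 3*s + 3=14*a^2 + a*(20 - 7*s) - 3*s + 6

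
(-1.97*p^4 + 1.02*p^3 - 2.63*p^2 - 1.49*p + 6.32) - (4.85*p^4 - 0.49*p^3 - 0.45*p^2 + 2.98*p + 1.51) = -6.82*p^4 + 1.51*p^3 - 2.18*p^2 - 4.47*p + 4.81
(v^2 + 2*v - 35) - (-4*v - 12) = v^2 + 6*v - 23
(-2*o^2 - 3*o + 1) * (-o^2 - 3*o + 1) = 2*o^4 + 9*o^3 + 6*o^2 - 6*o + 1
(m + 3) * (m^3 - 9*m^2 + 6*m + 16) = m^4 - 6*m^3 - 21*m^2 + 34*m + 48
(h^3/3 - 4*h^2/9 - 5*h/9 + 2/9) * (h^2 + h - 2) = h^5/3 - h^4/9 - 5*h^3/3 + 5*h^2/9 + 4*h/3 - 4/9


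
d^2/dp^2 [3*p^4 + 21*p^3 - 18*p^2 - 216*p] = 36*p^2 + 126*p - 36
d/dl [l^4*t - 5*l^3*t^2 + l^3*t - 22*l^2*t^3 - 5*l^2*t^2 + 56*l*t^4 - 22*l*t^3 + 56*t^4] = t*(4*l^3 - 15*l^2*t + 3*l^2 - 44*l*t^2 - 10*l*t + 56*t^3 - 22*t^2)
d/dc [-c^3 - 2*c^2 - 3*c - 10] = -3*c^2 - 4*c - 3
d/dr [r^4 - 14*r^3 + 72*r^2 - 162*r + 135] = 4*r^3 - 42*r^2 + 144*r - 162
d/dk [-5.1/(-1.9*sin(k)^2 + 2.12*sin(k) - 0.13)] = (10.812 - 19.38*sin(k))*cos(k)/(1.9*sin(k)^2 - 2.12*sin(k) + 0.13)^2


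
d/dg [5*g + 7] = 5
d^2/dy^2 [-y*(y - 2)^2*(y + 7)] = -12*y^2 - 18*y + 48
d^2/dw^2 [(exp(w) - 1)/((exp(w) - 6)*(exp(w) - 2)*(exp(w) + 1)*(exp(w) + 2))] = (9*exp(8*w) - 71*exp(7*w) + 195*exp(6*w) - 135*exp(5*w) - 558*exp(4*w) + 1944*exp(3*w) + 960*exp(2*w) - 1840*exp(w) + 1056)*exp(w)/(exp(12*w) - 15*exp(11*w) + 45*exp(10*w) + 235*exp(9*w) - 978*exp(8*w) - 1920*exp(7*w) + 6560*exp(6*w) + 10080*exp(5*w) - 17472*exp(4*w) - 29440*exp(3*w) + 11520*exp(2*w) + 34560*exp(w) + 13824)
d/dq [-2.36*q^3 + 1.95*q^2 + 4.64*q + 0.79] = -7.08*q^2 + 3.9*q + 4.64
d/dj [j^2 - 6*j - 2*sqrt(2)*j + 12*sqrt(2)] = 2*j - 6 - 2*sqrt(2)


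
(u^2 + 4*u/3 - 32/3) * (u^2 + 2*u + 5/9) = u^4 + 10*u^3/3 - 67*u^2/9 - 556*u/27 - 160/27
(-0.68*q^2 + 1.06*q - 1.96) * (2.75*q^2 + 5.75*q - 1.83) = -1.87*q^4 - 0.995*q^3 + 1.9494*q^2 - 13.2098*q + 3.5868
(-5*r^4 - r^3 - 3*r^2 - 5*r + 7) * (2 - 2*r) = 10*r^5 - 8*r^4 + 4*r^3 + 4*r^2 - 24*r + 14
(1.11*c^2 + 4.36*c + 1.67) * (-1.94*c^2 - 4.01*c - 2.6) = -2.1534*c^4 - 12.9095*c^3 - 23.6094*c^2 - 18.0327*c - 4.342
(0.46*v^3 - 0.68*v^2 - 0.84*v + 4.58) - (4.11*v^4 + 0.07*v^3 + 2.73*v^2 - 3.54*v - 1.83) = -4.11*v^4 + 0.39*v^3 - 3.41*v^2 + 2.7*v + 6.41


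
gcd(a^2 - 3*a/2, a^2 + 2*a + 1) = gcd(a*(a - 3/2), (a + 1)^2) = 1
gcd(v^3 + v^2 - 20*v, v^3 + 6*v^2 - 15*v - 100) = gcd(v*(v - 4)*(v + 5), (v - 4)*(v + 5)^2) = v^2 + v - 20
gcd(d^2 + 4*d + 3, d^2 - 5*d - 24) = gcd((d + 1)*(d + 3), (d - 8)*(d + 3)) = d + 3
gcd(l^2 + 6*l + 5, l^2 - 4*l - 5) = l + 1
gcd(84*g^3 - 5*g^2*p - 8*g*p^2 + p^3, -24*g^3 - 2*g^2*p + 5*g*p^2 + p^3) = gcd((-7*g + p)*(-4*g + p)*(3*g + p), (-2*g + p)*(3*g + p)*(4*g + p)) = 3*g + p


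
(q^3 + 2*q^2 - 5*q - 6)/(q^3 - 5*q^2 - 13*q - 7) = (q^2 + q - 6)/(q^2 - 6*q - 7)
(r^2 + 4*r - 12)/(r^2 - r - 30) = (-r^2 - 4*r + 12)/(-r^2 + r + 30)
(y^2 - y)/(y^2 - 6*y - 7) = y*(1 - y)/(-y^2 + 6*y + 7)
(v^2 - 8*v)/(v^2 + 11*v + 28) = v*(v - 8)/(v^2 + 11*v + 28)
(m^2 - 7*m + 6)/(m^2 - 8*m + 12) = (m - 1)/(m - 2)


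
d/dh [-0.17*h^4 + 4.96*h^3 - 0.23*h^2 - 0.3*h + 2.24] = -0.68*h^3 + 14.88*h^2 - 0.46*h - 0.3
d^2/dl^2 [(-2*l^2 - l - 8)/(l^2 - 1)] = 2*(-l^3 - 30*l^2 - 3*l - 10)/(l^6 - 3*l^4 + 3*l^2 - 1)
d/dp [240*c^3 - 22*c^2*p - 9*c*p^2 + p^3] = -22*c^2 - 18*c*p + 3*p^2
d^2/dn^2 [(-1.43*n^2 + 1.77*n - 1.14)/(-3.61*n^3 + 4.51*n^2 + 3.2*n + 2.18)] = (37.271806*n^6 - 138.400902*n^5 + 450.30057*n^4 - 293.587422*n^3 - 191.400792*n^2 + 256.958028*n + 39.2176)/(47.045881*n^9 - 176.324313*n^8 + 95.175123*n^7 + 135.633335*n^6 + 128.591028*n^5 - 120.471294*n^4 - 170.070068*n^3 - 131.269572*n^2 - 45.62304*n - 10.360232)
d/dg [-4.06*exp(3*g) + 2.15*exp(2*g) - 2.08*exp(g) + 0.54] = (-12.18*exp(2*g) + 4.3*exp(g) - 2.08)*exp(g)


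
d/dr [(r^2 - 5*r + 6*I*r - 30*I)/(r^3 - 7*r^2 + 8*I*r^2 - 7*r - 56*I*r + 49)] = (-r^4 + r^3*(10 - 12*I) + r^2*(6 + 116*I) + r*(-382 - 420*I) + 1435 + 84*I)/(r^6 + r^5*(-14 + 16*I) + r^4*(-29 - 224*I) + r^3*(1092 + 672*I) + r^2*(-3773 + 1568*I) + r*(-686 - 5488*I) + 2401)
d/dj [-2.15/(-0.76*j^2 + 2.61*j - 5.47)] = (5.6115 - 3.268*j)/(0.76*j^2 - 2.61*j + 5.47)^2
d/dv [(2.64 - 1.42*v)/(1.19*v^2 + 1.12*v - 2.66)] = (1.6898*v^2 - 6.2832*v + 0.8204)/(1.4161*v^4 + 2.6656*v^3 - 5.0764*v^2 - 5.9584*v + 7.0756)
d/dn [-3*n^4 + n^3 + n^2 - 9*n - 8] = -12*n^3 + 3*n^2 + 2*n - 9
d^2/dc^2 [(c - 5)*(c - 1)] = 2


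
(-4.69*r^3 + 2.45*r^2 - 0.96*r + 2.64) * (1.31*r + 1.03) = -6.1439*r^4 - 1.6212*r^3 + 1.2659*r^2 + 2.4696*r + 2.7192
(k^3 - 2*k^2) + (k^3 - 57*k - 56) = 2*k^3 - 2*k^2 - 57*k - 56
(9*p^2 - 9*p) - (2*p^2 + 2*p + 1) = 7*p^2 - 11*p - 1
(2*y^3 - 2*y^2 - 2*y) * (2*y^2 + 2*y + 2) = 4*y^5 - 4*y^3 - 8*y^2 - 4*y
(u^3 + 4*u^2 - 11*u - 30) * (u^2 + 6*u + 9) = u^5 + 10*u^4 + 22*u^3 - 60*u^2 - 279*u - 270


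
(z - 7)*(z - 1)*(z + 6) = z^3 - 2*z^2 - 41*z + 42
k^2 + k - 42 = (k - 6)*(k + 7)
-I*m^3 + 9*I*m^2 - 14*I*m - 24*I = (m - 6)*(m - 4)*(-I*m - I)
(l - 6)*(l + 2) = l^2 - 4*l - 12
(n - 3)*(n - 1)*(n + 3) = n^3 - n^2 - 9*n + 9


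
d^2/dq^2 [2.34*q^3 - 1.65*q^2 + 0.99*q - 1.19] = 14.04*q - 3.3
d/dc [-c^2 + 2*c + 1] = 2 - 2*c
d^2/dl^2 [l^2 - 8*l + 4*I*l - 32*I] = 2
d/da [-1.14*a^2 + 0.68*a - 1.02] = 0.68 - 2.28*a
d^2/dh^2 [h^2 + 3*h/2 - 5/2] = 2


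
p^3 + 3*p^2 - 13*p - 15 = (p - 3)*(p + 1)*(p + 5)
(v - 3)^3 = v^3 - 9*v^2 + 27*v - 27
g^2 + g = g*(g + 1)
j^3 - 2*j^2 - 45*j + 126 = (j - 6)*(j - 3)*(j + 7)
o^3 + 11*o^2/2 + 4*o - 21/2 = (o - 1)*(o + 3)*(o + 7/2)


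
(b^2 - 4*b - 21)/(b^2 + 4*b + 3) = (b - 7)/(b + 1)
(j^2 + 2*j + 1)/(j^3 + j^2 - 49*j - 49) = (j + 1)/(j^2 - 49)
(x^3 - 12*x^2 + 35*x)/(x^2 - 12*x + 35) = x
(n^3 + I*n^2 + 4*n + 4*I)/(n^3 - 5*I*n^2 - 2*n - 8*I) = (n + 2*I)/(n - 4*I)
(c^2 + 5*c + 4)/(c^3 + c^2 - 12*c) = (c + 1)/(c*(c - 3))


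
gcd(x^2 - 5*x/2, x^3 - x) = x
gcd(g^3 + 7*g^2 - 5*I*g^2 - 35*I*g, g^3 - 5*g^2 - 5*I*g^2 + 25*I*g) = g^2 - 5*I*g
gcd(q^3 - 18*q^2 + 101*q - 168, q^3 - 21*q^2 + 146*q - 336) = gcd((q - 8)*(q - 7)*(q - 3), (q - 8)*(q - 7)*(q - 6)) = q^2 - 15*q + 56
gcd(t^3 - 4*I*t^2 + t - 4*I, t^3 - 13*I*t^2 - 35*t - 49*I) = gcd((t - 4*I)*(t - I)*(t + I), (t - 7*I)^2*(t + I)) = t + I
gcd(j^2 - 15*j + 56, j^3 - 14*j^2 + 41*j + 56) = j^2 - 15*j + 56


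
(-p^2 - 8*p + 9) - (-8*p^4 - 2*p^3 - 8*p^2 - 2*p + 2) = 8*p^4 + 2*p^3 + 7*p^2 - 6*p + 7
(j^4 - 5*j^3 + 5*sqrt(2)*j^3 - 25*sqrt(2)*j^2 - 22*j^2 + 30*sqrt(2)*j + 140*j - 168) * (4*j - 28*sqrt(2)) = 4*j^5 - 20*j^4 - 8*sqrt(2)*j^4 - 368*j^3 + 40*sqrt(2)*j^3 + 736*sqrt(2)*j^2 + 1960*j^2 - 3920*sqrt(2)*j - 2352*j + 4704*sqrt(2)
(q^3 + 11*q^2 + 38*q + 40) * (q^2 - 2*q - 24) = q^5 + 9*q^4 - 8*q^3 - 300*q^2 - 992*q - 960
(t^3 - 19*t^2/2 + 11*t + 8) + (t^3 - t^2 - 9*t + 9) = 2*t^3 - 21*t^2/2 + 2*t + 17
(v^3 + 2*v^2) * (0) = 0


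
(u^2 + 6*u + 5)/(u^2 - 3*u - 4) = (u + 5)/(u - 4)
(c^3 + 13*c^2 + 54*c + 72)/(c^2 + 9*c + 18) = c + 4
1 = 1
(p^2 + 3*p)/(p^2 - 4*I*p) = (p + 3)/(p - 4*I)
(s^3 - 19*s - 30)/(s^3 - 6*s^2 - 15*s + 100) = (s^2 + 5*s + 6)/(s^2 - s - 20)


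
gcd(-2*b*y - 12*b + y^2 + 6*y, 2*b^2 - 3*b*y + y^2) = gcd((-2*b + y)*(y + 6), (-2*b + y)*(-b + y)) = -2*b + y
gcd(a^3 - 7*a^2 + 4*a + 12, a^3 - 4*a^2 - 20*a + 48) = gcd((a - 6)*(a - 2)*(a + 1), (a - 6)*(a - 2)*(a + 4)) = a^2 - 8*a + 12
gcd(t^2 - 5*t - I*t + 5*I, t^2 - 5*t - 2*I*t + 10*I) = t - 5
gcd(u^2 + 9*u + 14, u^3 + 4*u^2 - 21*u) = u + 7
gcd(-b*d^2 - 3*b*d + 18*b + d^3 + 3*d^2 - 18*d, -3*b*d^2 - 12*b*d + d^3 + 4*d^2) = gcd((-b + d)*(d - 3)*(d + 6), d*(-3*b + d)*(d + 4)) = 1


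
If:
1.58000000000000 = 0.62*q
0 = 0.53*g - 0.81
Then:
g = 1.53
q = 2.55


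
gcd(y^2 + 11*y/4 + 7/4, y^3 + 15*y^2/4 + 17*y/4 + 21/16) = y + 7/4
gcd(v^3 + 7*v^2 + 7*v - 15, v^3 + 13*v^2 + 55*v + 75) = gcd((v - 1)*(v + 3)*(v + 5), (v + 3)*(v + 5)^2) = v^2 + 8*v + 15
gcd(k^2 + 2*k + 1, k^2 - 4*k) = 1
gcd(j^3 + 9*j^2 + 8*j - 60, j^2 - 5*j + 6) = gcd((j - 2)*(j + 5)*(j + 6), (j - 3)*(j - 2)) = j - 2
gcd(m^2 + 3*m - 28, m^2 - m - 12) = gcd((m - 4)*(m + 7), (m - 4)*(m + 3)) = m - 4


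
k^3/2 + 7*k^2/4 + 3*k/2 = k*(k/2 + 1)*(k + 3/2)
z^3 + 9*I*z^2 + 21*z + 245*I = (z - 5*I)*(z + 7*I)^2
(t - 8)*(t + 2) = t^2 - 6*t - 16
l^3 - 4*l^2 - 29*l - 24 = (l - 8)*(l + 1)*(l + 3)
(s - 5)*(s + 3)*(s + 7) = s^3 + 5*s^2 - 29*s - 105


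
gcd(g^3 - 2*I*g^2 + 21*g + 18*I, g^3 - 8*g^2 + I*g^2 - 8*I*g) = g + I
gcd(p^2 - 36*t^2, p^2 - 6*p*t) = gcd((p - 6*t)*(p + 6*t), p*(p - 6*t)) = p - 6*t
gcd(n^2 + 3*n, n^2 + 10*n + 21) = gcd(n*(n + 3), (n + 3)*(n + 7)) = n + 3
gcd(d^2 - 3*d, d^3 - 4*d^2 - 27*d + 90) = d - 3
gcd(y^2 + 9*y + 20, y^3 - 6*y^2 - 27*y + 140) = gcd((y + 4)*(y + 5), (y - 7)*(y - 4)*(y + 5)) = y + 5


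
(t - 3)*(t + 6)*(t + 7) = t^3 + 10*t^2 + 3*t - 126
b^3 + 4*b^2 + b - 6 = (b - 1)*(b + 2)*(b + 3)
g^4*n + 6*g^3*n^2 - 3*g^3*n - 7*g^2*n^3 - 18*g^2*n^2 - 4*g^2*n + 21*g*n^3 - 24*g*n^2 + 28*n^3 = (g - 4)*(g - n)*(g + 7*n)*(g*n + n)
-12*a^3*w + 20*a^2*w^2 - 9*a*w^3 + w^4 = w*(-6*a + w)*(-2*a + w)*(-a + w)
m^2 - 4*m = m*(m - 4)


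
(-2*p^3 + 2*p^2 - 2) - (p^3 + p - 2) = -3*p^3 + 2*p^2 - p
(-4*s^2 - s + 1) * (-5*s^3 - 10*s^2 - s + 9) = 20*s^5 + 45*s^4 + 9*s^3 - 45*s^2 - 10*s + 9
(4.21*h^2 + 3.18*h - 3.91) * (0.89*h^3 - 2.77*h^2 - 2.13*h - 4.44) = 3.7469*h^5 - 8.8315*h^4 - 21.2558*h^3 - 14.6351*h^2 - 5.7909*h + 17.3604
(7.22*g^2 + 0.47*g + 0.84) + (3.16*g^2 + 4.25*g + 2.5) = 10.38*g^2 + 4.72*g + 3.34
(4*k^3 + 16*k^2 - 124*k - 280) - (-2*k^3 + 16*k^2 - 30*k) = 6*k^3 - 94*k - 280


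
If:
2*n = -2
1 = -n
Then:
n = -1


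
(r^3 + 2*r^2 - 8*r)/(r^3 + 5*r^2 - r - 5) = r*(r^2 + 2*r - 8)/(r^3 + 5*r^2 - r - 5)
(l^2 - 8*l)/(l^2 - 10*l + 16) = l/(l - 2)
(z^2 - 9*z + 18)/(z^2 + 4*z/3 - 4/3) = 3*(z^2 - 9*z + 18)/(3*z^2 + 4*z - 4)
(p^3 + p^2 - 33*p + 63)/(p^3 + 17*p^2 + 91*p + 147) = (p^2 - 6*p + 9)/(p^2 + 10*p + 21)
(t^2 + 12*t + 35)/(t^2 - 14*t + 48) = (t^2 + 12*t + 35)/(t^2 - 14*t + 48)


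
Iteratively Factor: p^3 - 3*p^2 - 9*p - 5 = (p - 5)*(p^2 + 2*p + 1) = (p - 5)*(p + 1)*(p + 1)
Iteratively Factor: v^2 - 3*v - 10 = (v + 2)*(v - 5)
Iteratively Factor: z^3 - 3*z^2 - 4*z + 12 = (z - 2)*(z^2 - z - 6) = (z - 2)*(z + 2)*(z - 3)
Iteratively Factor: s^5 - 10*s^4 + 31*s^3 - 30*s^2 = (s - 2)*(s^4 - 8*s^3 + 15*s^2) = (s - 5)*(s - 2)*(s^3 - 3*s^2) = (s - 5)*(s - 3)*(s - 2)*(s^2) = s*(s - 5)*(s - 3)*(s - 2)*(s)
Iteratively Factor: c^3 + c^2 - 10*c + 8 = (c - 2)*(c^2 + 3*c - 4) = (c - 2)*(c - 1)*(c + 4)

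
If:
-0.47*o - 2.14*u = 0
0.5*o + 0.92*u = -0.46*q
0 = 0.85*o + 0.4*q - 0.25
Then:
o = 0.42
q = -0.27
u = -0.09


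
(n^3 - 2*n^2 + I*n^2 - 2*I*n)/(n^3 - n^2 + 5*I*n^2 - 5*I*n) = (n^2 + n*(-2 + I) - 2*I)/(n^2 + n*(-1 + 5*I) - 5*I)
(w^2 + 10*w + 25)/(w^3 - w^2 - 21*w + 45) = (w + 5)/(w^2 - 6*w + 9)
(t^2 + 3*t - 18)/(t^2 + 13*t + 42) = (t - 3)/(t + 7)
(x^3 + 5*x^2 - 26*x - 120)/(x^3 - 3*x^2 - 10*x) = (x^2 + 10*x + 24)/(x*(x + 2))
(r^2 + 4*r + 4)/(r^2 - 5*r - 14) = (r + 2)/(r - 7)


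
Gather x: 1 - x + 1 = 2 - x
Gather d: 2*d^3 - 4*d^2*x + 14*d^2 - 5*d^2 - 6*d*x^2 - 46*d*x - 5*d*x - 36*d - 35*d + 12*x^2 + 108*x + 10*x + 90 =2*d^3 + d^2*(9 - 4*x) + d*(-6*x^2 - 51*x - 71) + 12*x^2 + 118*x + 90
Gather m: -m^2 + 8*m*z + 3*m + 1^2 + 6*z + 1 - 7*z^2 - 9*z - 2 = -m^2 + m*(8*z + 3) - 7*z^2 - 3*z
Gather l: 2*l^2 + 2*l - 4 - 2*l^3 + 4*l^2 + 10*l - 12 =-2*l^3 + 6*l^2 + 12*l - 16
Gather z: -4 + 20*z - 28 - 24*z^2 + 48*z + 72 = -24*z^2 + 68*z + 40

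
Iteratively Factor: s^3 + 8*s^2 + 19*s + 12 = (s + 3)*(s^2 + 5*s + 4) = (s + 1)*(s + 3)*(s + 4)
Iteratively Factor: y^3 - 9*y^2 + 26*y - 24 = (y - 2)*(y^2 - 7*y + 12) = (y - 3)*(y - 2)*(y - 4)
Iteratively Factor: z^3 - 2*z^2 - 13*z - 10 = (z - 5)*(z^2 + 3*z + 2) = (z - 5)*(z + 1)*(z + 2)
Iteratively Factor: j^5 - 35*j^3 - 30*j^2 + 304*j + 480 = (j + 3)*(j^4 - 3*j^3 - 26*j^2 + 48*j + 160) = (j - 5)*(j + 3)*(j^3 + 2*j^2 - 16*j - 32) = (j - 5)*(j - 4)*(j + 3)*(j^2 + 6*j + 8) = (j - 5)*(j - 4)*(j + 2)*(j + 3)*(j + 4)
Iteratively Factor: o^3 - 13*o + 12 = (o + 4)*(o^2 - 4*o + 3) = (o - 3)*(o + 4)*(o - 1)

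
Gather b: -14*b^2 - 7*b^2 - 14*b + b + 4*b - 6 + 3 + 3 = -21*b^2 - 9*b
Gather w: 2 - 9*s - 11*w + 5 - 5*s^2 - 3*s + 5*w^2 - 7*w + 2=-5*s^2 - 12*s + 5*w^2 - 18*w + 9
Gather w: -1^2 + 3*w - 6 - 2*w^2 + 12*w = -2*w^2 + 15*w - 7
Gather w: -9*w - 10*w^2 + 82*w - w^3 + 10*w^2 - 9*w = -w^3 + 64*w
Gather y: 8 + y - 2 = y + 6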